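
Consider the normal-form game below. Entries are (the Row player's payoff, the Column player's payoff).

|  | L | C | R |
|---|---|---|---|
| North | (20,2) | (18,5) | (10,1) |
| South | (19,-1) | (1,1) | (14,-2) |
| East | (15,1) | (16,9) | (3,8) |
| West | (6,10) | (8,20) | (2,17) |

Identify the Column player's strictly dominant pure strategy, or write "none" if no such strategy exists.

C vs L: North: 5>2, South: 1>-1, East: 9>1, West: 20>10.
C vs R: North: 5>1, South: 1>-2, East: 9>8, West: 20>17.
C strictly beats every other strategy against every opponent action, so it is strictly dominant.

C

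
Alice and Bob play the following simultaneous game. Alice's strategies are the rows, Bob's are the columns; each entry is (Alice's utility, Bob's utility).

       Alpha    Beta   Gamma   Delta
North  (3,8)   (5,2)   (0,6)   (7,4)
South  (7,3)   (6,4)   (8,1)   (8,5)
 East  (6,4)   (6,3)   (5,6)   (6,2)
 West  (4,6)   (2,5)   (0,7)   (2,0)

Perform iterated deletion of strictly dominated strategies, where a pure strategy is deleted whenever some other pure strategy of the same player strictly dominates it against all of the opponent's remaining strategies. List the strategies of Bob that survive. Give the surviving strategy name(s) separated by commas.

Alpha, Beta, Gamma, Delta

Alice's strategy North is strictly dominated by South (Alpha: 7>3, Beta: 6>5, Gamma: 8>0, Delta: 8>7) and is removed.
Row West is eliminated: South beats it against every remaining column (Alpha: 7>4, Beta: 6>2, Gamma: 8>0, Delta: 8>2).
Among the remaining strategies, none is strictly dominated by another pure strategy of the same player, so the elimination stops.
Surviving strategies — Alice: {South, East}; Bob: {Alpha, Beta, Gamma, Delta}.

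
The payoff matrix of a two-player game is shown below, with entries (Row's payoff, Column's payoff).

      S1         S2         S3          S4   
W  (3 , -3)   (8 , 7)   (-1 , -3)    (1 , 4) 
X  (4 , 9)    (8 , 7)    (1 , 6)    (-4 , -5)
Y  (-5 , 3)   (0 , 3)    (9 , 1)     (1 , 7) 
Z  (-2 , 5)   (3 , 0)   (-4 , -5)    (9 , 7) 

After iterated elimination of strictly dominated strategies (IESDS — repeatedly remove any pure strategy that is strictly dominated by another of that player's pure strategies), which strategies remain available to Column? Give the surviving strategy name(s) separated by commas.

S1, S2, S4

Column's strategy S3 is strictly dominated by S2 (W: 7>-3, X: 7>6, Y: 3>1, Z: 0>-5) and is removed.
Row Y is eliminated: Z beats it against every remaining column (S1: -2>-5, S2: 3>0, S4: 9>1).
Among the remaining strategies, none is strictly dominated by another pure strategy of the same player, so the elimination stops.
Surviving strategies — Row: {W, X, Z}; Column: {S1, S2, S4}.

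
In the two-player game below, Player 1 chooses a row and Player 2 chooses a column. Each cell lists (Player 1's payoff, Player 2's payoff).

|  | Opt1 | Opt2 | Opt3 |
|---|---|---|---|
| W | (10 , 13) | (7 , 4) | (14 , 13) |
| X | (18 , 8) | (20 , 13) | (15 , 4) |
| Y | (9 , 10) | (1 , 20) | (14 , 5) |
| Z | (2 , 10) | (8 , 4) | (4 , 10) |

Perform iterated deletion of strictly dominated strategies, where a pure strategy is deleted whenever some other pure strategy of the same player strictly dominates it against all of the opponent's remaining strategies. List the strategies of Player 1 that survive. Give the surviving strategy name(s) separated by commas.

X

For Player 1, X strictly dominates W on the remaining columns (Opt1: 18>10, Opt2: 20>7, Opt3: 15>14); eliminate W.
Row Y is eliminated: X beats it against every remaining column (Opt1: 18>9, Opt2: 20>1, Opt3: 15>14).
Player 1's strategy Z is strictly dominated by X (Opt1: 18>2, Opt2: 20>8, Opt3: 15>4) and is removed.
For Player 2, Opt2 strictly dominates Opt1 on the remaining rows (X: 13>8); eliminate Opt1.
For Player 2, Opt2 strictly dominates Opt3 on the remaining rows (X: 13>4); eliminate Opt3.
Among the remaining strategies, none is strictly dominated by another pure strategy of the same player, so the elimination stops.
Surviving strategies — Player 1: {X}; Player 2: {Opt2}.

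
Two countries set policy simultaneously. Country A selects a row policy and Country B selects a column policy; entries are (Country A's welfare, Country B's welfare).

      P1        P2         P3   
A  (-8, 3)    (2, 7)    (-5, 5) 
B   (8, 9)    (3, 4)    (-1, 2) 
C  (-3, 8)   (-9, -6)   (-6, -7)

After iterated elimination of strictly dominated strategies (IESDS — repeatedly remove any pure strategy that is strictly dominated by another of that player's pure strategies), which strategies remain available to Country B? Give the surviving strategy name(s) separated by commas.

Row A is eliminated: B beats it against every remaining column (P1: 8>-8, P2: 3>2, P3: -1>-5).
For Country A, B strictly dominates C on the remaining columns (P1: 8>-3, P2: 3>-9, P3: -1>-6); eliminate C.
Column P2 is eliminated: P1 beats it against every remaining row (B: 9>4).
For Country B, P1 strictly dominates P3 on the remaining rows (B: 9>2); eliminate P3.
Among the remaining strategies, none is strictly dominated by another pure strategy of the same player, so the elimination stops.
Surviving strategies — Country A: {B}; Country B: {P1}.

P1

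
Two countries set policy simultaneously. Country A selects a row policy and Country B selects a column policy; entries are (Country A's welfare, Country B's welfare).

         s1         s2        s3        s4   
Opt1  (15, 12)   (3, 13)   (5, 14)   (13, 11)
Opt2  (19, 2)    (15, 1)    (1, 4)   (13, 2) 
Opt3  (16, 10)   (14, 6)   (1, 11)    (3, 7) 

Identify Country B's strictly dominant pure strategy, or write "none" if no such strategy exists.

s3 vs s1: Opt1: 14>12, Opt2: 4>2, Opt3: 11>10.
s3 vs s2: Opt1: 14>13, Opt2: 4>1, Opt3: 11>6.
s3 vs s4: Opt1: 14>11, Opt2: 4>2, Opt3: 11>7.
s3 strictly beats every other strategy against every opponent action, so it is strictly dominant.

s3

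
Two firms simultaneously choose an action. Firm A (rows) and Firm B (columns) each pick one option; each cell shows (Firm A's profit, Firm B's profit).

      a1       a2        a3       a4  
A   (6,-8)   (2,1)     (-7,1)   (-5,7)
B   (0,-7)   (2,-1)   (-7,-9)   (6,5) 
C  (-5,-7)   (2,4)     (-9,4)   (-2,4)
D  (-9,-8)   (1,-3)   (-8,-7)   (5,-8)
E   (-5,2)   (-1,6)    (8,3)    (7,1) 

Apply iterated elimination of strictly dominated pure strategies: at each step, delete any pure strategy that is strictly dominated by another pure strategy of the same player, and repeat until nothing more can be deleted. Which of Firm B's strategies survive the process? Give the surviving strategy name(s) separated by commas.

For Firm A, B strictly dominates D on the remaining columns (a1: 0>-9, a2: 2>1, a3: -7>-8, a4: 6>5); eliminate D.
Firm B's strategy a1 is strictly dominated by a2 (A: 1>-8, B: -1>-7, C: 4>-7, E: 6>2) and is removed.
Among the remaining strategies, none is strictly dominated by another pure strategy of the same player, so the elimination stops.
Surviving strategies — Firm A: {A, B, C, E}; Firm B: {a2, a3, a4}.

a2, a3, a4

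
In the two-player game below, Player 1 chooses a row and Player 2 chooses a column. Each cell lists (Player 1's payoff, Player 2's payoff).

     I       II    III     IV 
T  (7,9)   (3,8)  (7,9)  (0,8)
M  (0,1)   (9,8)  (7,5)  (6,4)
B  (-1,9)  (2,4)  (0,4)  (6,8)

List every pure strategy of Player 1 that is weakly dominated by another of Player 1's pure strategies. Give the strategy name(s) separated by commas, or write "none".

T: no other strategy beats it everywhere (M at I (7>0); B at I (7>-1)).
M: no other strategy beats it everywhere (T at II (9>3); B at I (0>-1)).
B: dominated, since M does at least as well everywhere (I: 0>-1, II: 9>2, III: 7>0, IV: 6=6).

B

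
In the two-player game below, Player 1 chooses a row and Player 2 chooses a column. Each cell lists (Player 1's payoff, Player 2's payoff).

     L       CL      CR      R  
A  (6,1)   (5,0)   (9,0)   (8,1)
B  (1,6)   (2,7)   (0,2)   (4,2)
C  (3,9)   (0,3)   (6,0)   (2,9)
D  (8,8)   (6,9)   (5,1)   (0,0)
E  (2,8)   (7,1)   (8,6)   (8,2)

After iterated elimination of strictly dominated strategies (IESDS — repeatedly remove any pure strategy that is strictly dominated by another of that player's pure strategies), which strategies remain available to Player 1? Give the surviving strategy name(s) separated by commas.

A, D, E

Row B is eliminated: A beats it against every remaining column (L: 6>1, CL: 5>2, CR: 9>0, R: 8>4).
For Player 1, A strictly dominates C on the remaining columns (L: 6>3, CL: 5>0, CR: 9>6, R: 8>2); eliminate C.
For Player 2, L strictly dominates CR on the remaining rows (A: 1>0, D: 8>1, E: 8>6); eliminate CR.
Among the remaining strategies, none is strictly dominated by another pure strategy of the same player, so the elimination stops.
Surviving strategies — Player 1: {A, D, E}; Player 2: {L, CL, R}.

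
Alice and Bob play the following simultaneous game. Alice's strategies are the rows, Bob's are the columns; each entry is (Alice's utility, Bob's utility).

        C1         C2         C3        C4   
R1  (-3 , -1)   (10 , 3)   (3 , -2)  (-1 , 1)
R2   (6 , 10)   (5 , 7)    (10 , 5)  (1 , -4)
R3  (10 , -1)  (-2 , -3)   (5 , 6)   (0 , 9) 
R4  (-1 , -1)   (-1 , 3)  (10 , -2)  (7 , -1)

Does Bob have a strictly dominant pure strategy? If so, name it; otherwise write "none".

none

C1 fails to dominate C2 at R1 (-1<3).
C2 fails to dominate C1 at R2 (7<10).
C3 fails to dominate C1 at R1 (-2<-1).
C4 fails to dominate C1 at R2 (-4<10).
No single strategy dominates all the others.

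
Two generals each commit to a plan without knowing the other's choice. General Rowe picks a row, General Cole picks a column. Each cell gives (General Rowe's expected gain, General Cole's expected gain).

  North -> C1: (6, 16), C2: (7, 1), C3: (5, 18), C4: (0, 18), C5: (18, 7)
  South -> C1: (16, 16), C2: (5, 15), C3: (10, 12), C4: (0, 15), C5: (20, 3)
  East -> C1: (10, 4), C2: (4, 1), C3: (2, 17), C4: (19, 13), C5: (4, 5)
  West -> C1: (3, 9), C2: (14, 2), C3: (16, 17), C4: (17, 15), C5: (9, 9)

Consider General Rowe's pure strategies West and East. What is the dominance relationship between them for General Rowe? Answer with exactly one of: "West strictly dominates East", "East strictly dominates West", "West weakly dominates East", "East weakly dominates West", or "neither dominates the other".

West's payoffs vs East's, by General Cole's action — C1: 3<10, C2: 14>4, C3: 16>2, C4: 17<19, C5: 9>4.
West does better at C2, C3, C5 but worse at C1, C4; neither strategy dominates the other.

neither dominates the other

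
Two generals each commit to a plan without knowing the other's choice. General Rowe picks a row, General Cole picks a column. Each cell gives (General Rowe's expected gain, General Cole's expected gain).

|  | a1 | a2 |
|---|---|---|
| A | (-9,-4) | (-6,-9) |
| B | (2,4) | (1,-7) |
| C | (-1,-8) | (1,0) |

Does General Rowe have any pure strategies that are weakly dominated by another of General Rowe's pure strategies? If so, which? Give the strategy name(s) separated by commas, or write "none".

A, C

B weakly dominates A — a1: 2>-9, a2: 1>-6.
B: no other strategy beats it everywhere (A at a1 (2>-9); C at a1 (2>-1)).
B weakly dominates C — a1: 2>-1, a2: 1=1.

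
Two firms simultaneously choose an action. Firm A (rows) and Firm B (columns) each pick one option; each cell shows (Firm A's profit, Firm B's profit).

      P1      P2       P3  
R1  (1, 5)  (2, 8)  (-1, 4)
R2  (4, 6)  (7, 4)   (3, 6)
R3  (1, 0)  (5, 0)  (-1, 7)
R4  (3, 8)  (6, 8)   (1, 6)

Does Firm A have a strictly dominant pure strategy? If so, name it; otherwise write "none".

R2

R2 vs R1: P1: 4>1, P2: 7>2, P3: 3>-1.
R2 vs R3: P1: 4>1, P2: 7>5, P3: 3>-1.
R2 vs R4: P1: 4>3, P2: 7>6, P3: 3>1.
R2 strictly beats every other strategy against every opponent action, so it is strictly dominant.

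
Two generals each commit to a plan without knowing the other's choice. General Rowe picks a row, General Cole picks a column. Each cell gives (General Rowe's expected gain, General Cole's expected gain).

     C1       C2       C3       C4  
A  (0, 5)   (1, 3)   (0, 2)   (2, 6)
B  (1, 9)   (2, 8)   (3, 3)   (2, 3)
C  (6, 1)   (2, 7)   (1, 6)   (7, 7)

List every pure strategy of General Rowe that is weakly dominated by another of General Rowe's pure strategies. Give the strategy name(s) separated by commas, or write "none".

A

B weakly dominates A — C1: 1>0, C2: 2>1, C3: 3>0, C4: 2=2.
B is not dominated — it holds its own against A at C1 (1>0); C at C3 (3>1).
C is not dominated — it holds its own against A at C1 (6>0); B at C1 (6>1).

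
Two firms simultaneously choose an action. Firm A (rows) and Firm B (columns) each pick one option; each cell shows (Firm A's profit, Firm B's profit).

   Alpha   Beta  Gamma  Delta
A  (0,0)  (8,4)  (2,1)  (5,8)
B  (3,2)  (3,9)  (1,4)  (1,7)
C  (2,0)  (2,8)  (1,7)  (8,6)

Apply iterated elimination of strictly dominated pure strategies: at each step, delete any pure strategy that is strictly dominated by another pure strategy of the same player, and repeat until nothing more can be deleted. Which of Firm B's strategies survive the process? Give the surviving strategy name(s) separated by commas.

Beta, Delta

For Firm B, Beta strictly dominates Alpha on the remaining rows (A: 4>0, B: 9>2, C: 8>0); eliminate Alpha.
For Firm A, A strictly dominates B on the remaining columns (Beta: 8>3, Gamma: 2>1, Delta: 5>1); eliminate B.
Firm B's strategy Gamma is strictly dominated by Beta (A: 4>1, C: 8>7) and is removed.
Among the remaining strategies, none is strictly dominated by another pure strategy of the same player, so the elimination stops.
Surviving strategies — Firm A: {A, C}; Firm B: {Beta, Delta}.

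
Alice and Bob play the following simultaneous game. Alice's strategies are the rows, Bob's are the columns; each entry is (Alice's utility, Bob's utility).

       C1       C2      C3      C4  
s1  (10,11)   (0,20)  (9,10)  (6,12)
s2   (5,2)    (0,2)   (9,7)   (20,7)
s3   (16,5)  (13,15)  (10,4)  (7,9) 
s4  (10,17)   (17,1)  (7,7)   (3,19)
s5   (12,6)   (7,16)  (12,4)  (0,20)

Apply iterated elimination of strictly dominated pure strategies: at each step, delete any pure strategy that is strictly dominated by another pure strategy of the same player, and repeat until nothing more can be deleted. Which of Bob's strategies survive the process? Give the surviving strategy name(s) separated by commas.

C2, C3, C4

For Alice, s3 strictly dominates s1 on the remaining columns (C1: 16>10, C2: 13>0, C3: 10>9, C4: 7>6); eliminate s1.
Bob's strategy C1 is strictly dominated by C4 (s2: 7>2, s3: 9>5, s4: 19>17, s5: 20>6) and is removed.
Among the remaining strategies, none is strictly dominated by another pure strategy of the same player, so the elimination stops.
Surviving strategies — Alice: {s2, s3, s4, s5}; Bob: {C2, C3, C4}.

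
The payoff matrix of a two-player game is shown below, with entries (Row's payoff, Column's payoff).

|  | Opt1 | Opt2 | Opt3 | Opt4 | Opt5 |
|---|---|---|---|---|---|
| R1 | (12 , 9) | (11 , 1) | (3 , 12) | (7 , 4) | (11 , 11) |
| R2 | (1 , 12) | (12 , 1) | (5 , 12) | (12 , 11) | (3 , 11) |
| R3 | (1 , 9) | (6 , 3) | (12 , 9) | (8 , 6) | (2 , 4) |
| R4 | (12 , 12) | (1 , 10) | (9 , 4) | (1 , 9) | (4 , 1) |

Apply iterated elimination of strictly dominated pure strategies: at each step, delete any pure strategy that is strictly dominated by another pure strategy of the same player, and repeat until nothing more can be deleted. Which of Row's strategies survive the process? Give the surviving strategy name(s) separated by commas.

Column Opt2 is eliminated: Opt1 beats it against every remaining row (R1: 9>1, R2: 12>1, R3: 9>3, R4: 12>10).
For Column, Opt1 strictly dominates Opt4 on the remaining rows (R1: 9>4, R2: 12>11, R3: 9>6, R4: 12>9); eliminate Opt4.
Row R2 is eliminated: R4 beats it against every remaining column (Opt1: 12>1, Opt3: 9>5, Opt5: 4>3).
Column's strategy Opt5 is strictly dominated by Opt3 (R1: 12>11, R3: 9>4, R4: 4>1) and is removed.
Among the remaining strategies, none is strictly dominated by another pure strategy of the same player, so the elimination stops.
Surviving strategies — Row: {R1, R3, R4}; Column: {Opt1, Opt3}.

R1, R3, R4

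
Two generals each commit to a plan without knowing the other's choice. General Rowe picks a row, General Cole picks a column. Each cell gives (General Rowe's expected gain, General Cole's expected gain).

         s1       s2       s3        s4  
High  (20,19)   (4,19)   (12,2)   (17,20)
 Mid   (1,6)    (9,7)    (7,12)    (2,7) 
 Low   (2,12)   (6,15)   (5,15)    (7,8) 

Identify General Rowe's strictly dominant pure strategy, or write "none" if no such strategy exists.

High fails to dominate Mid at s2 (4<9).
Mid fails to dominate High at s1 (1<20).
Low fails to dominate High at s1 (2<20).
No single strategy dominates all the others.

none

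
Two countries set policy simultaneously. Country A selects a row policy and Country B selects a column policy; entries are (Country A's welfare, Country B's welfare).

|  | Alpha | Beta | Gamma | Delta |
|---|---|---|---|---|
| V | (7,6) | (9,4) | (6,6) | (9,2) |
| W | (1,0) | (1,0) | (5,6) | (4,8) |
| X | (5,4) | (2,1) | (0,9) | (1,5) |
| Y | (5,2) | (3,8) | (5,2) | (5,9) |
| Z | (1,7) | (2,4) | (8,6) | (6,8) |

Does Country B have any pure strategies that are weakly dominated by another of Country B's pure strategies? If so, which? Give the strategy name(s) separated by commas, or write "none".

Nothing dominates Alpha: Beta at V (6>4); Gamma at Z (7>6); Delta at V (6>2).
Beta: no other strategy beats it everywhere (Alpha at Y (8>2); Gamma at Y (8>2); Delta at V (4>2)).
Gamma is not dominated — it holds its own against Alpha at W (6>0); Beta at V (6>4); Delta at V (6>2).
Nothing dominates Delta: Alpha at W (8>0); Beta at W (8>0); Gamma at W (8>6).

none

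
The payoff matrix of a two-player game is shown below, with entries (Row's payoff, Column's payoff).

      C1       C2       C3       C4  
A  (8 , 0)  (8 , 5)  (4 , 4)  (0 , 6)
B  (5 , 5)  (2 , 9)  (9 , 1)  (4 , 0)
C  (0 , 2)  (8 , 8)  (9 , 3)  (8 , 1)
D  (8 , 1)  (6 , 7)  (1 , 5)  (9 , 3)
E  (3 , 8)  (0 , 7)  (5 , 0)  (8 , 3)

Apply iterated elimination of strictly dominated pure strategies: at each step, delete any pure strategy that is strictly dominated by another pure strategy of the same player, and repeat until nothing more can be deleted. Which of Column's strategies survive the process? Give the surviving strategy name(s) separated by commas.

Column's strategy C3 is strictly dominated by C2 (A: 5>4, B: 9>1, C: 8>3, D: 7>5, E: 7>0) and is removed.
For Row, D strictly dominates B on the remaining columns (C1: 8>5, C2: 6>2, C4: 9>4); eliminate B.
Row's strategy E is strictly dominated by D (C1: 8>3, C2: 6>0, C4: 9>8) and is removed.
For Column, C2 strictly dominates C1 on the remaining rows (A: 5>0, C: 8>2, D: 7>1); eliminate C1.
Among the remaining strategies, none is strictly dominated by another pure strategy of the same player, so the elimination stops.
Surviving strategies — Row: {A, C, D}; Column: {C2, C4}.

C2, C4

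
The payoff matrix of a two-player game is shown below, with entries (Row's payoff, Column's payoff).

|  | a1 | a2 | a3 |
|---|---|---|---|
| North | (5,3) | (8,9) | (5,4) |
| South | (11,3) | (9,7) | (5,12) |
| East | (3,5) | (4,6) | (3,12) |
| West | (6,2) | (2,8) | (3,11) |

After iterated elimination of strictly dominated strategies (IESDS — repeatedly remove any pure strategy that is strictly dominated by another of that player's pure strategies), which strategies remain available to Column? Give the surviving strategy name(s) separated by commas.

Row East is eliminated: North beats it against every remaining column (a1: 5>3, a2: 8>4, a3: 5>3).
For Row, South strictly dominates West on the remaining columns (a1: 11>6, a2: 9>2, a3: 5>3); eliminate West.
Column's strategy a1 is strictly dominated by a2 (North: 9>3, South: 7>3) and is removed.
Among the remaining strategies, none is strictly dominated by another pure strategy of the same player, so the elimination stops.
Surviving strategies — Row: {North, South}; Column: {a2, a3}.

a2, a3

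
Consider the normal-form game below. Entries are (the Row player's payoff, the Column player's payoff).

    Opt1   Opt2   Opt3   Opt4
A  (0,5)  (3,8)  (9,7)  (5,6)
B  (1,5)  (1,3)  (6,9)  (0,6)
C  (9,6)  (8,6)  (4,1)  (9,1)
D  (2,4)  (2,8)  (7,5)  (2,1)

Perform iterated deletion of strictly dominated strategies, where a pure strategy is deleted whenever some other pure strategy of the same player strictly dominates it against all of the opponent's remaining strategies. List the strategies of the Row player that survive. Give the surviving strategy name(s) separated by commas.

C

The Row player's strategy B is strictly dominated by D (Opt1: 2>1, Opt2: 2>1, Opt3: 7>6, Opt4: 2>0) and is removed.
Column Opt3 is eliminated: Opt2 beats it against every remaining row (A: 8>7, C: 6>1, D: 8>5).
For the Row player, C strictly dominates A on the remaining columns (Opt1: 9>0, Opt2: 8>3, Opt4: 9>5); eliminate A.
For the Row player, C strictly dominates D on the remaining columns (Opt1: 9>2, Opt2: 8>2, Opt4: 9>2); eliminate D.
The Column player's strategy Opt4 is strictly dominated by Opt1 (C: 6>1) and is removed.
Among the remaining strategies, none is strictly dominated by another pure strategy of the same player, so the elimination stops.
Surviving strategies — the Row player: {C}; the Column player: {Opt1, Opt2}.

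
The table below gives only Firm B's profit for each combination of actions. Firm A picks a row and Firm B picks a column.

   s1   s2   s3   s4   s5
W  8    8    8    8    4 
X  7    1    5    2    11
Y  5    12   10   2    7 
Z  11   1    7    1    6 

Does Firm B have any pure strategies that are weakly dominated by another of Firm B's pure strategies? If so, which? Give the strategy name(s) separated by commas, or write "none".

s1 is not dominated — it holds its own against s2 at X (7>1); s3 at X (7>5); s4 at X (7>2); s5 at W (8>4).
Nothing dominates s2: s1 at Y (12>5); s3 at Y (12>10); s4 at Y (12>2); s5 at W (8>4).
s3: no other strategy beats it everywhere (s1 at Y (10>5); s2 at X (5>1); s4 at X (5>2); s5 at W (8>4)).
s4: dominated, since s1 does at least as well everywhere (W: 8=8, X: 7>2, Y: 5>2, Z: 11>1).
Nothing dominates s5: s1 at X (11>7); s2 at X (11>1); s3 at X (11>5); s4 at X (11>2).

s4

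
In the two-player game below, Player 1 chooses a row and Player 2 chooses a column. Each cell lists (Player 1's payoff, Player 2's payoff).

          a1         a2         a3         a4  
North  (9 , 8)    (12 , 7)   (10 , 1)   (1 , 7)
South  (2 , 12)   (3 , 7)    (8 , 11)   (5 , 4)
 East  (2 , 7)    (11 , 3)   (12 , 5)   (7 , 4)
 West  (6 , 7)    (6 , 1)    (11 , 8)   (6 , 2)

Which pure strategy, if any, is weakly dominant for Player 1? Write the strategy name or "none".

none

North fails to dominate South at a4 (1<5).
South fails to dominate North at a1 (2<9).
East fails to dominate North at a1 (2<9).
West fails to dominate North at a1 (6<9).
No single strategy dominates all the others.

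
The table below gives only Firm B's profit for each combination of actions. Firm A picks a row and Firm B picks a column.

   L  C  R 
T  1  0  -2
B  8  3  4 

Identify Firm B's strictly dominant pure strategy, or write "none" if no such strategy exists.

L

L vs C: T: 1>0, B: 8>3.
L vs R: T: 1>-2, B: 8>4.
L strictly beats every other strategy against every opponent action, so it is strictly dominant.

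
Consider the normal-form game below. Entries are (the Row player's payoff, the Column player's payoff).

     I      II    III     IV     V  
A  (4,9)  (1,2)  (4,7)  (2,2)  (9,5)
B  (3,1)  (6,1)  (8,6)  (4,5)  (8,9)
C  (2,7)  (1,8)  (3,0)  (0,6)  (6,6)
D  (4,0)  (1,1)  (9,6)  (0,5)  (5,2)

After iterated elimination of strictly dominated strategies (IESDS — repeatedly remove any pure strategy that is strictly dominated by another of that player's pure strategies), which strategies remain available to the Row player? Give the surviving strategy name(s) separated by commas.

A, B, D

The Row player's strategy C is strictly dominated by B (I: 3>2, II: 6>1, III: 8>3, IV: 4>0, V: 8>6) and is removed.
For the Column player, III strictly dominates II on the remaining rows (A: 7>2, B: 6>1, D: 6>1); eliminate II.
For the Column player, III strictly dominates IV on the remaining rows (A: 7>2, B: 6>5, D: 6>5); eliminate IV.
Among the remaining strategies, none is strictly dominated by another pure strategy of the same player, so the elimination stops.
Surviving strategies — the Row player: {A, B, D}; the Column player: {I, III, V}.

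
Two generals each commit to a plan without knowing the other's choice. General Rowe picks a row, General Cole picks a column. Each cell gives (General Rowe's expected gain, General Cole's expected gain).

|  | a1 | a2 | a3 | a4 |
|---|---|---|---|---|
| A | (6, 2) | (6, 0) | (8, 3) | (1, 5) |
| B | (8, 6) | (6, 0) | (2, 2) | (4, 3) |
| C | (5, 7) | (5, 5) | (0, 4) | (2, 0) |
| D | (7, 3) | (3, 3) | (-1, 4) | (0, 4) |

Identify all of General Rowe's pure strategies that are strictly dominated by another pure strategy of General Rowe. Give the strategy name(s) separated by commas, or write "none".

C, D

Nothing dominates A: B at a2 (6=6); C at a1 (6>5); D at a2 (6>3).
B: no other strategy beats it everywhere (A at a1 (8>6); C at a1 (8>5); D at a1 (8>7)).
B strictly dominates C — a1: 8>5, a2: 6>5, a3: 2>0, a4: 4>2.
B strictly dominates D — a1: 8>7, a2: 6>3, a3: 2>-1, a4: 4>0.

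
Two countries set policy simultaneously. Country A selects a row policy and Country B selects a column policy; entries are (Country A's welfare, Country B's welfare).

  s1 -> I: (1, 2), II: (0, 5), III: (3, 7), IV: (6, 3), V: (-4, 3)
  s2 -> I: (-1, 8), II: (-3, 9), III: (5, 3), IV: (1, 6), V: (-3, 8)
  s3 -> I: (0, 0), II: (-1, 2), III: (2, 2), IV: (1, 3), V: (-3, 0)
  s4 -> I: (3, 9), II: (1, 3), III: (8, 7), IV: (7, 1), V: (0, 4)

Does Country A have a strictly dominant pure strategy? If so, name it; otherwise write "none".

s4 vs s1: I: 3>1, II: 1>0, III: 8>3, IV: 7>6, V: 0>-4.
s4 vs s2: I: 3>-1, II: 1>-3, III: 8>5, IV: 7>1, V: 0>-3.
s4 vs s3: I: 3>0, II: 1>-1, III: 8>2, IV: 7>1, V: 0>-3.
s4 strictly beats every other strategy against every opponent action, so it is strictly dominant.

s4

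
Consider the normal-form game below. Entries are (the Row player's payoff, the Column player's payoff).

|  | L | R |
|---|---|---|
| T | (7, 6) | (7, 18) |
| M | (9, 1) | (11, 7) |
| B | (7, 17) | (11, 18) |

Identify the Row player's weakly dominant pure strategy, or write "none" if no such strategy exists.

M vs T: L: 9>7, R: 11>7.
M vs B: L: 9>7, R: 11=11.
M is at least as good as every other strategy against every opponent action, so it is weakly dominant.

M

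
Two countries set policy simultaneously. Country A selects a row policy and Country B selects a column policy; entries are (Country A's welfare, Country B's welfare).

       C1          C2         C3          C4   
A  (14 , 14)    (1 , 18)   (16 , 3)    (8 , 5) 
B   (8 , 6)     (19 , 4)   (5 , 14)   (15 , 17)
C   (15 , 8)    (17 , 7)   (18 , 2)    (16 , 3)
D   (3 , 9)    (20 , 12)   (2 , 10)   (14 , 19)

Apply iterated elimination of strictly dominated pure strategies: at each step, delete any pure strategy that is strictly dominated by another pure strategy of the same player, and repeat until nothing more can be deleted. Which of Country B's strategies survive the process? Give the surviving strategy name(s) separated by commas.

Row A is eliminated: C beats it against every remaining column (C1: 15>14, C2: 17>1, C3: 18>16, C4: 16>8).
For Country B, C4 strictly dominates C3 on the remaining rows (B: 17>14, C: 3>2, D: 19>10); eliminate C3.
Among the remaining strategies, none is strictly dominated by another pure strategy of the same player, so the elimination stops.
Surviving strategies — Country A: {B, C, D}; Country B: {C1, C2, C4}.

C1, C2, C4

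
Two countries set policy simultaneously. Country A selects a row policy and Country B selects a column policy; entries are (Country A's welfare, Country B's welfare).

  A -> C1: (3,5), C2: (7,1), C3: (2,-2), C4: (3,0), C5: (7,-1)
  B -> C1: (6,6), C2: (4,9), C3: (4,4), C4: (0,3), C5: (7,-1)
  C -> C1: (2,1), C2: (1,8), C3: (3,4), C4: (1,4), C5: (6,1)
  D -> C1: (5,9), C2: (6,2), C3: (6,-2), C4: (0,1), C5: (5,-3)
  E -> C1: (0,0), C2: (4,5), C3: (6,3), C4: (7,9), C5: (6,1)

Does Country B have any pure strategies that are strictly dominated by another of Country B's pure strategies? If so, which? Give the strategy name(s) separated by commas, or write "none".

C3, C5

C1 is not dominated — it holds its own against C2 at A (5>1); C3 at A (5>-2); C4 at A (5>0); C5 at A (5>-1).
C2 is not dominated — it holds its own against C1 at B (9>6); C3 at A (1>-2); C4 at A (1>0); C5 at A (1>-1).
C3 is strictly dominated by C2 (A: 1>-2, B: 9>4, C: 8>4, D: 2>-2, E: 5>3).
Nothing dominates C4: C1 at C (4>1); C2 at E (9>5); C3 at A (0>-2); C5 at A (0>-1).
C5 is strictly dominated by C2 (A: 1>-1, B: 9>-1, C: 8>1, D: 2>-3, E: 5>1).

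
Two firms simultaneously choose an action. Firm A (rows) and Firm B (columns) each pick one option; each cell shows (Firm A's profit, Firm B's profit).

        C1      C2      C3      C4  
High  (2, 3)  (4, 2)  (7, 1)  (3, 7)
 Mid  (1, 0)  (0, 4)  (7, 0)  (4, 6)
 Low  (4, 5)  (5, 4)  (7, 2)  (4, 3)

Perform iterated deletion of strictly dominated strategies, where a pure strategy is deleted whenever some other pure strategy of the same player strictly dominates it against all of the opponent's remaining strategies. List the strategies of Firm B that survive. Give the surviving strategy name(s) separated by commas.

C1, C2, C4

Firm B's strategy C3 is strictly dominated by C2 (High: 2>1, Mid: 4>0, Low: 4>2) and is removed.
For Firm A, Low strictly dominates High on the remaining columns (C1: 4>2, C2: 5>4, C4: 4>3); eliminate High.
Among the remaining strategies, none is strictly dominated by another pure strategy of the same player, so the elimination stops.
Surviving strategies — Firm A: {Mid, Low}; Firm B: {C1, C2, C4}.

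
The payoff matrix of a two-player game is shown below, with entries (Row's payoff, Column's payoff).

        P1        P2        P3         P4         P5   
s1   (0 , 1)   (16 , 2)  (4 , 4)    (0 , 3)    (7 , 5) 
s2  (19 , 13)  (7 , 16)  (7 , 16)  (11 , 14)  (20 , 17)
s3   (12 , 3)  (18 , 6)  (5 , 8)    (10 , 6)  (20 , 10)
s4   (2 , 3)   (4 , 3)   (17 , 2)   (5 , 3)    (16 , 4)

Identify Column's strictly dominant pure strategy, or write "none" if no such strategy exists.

P5

P5 vs P1: s1: 5>1, s2: 17>13, s3: 10>3, s4: 4>3.
P5 vs P2: s1: 5>2, s2: 17>16, s3: 10>6, s4: 4>3.
P5 vs P3: s1: 5>4, s2: 17>16, s3: 10>8, s4: 4>2.
P5 vs P4: s1: 5>3, s2: 17>14, s3: 10>6, s4: 4>3.
P5 strictly beats every other strategy against every opponent action, so it is strictly dominant.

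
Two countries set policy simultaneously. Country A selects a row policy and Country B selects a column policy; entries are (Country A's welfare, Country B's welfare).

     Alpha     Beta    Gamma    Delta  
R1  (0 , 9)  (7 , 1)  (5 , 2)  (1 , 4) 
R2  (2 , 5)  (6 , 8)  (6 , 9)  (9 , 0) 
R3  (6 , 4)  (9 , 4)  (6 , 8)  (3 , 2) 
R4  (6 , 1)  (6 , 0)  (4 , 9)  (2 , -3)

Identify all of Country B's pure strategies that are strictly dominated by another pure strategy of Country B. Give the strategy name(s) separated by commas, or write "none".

Alpha is not dominated — it holds its own against Beta at R1 (9>1); Gamma at R1 (9>2); Delta at R1 (9>4).
Beta: dominated, since Gamma does at least as well everywhere (R1: 2>1, R2: 9>8, R3: 8>4, R4: 9>0).
Nothing dominates Gamma: Alpha at R2 (9>5); Beta at R1 (2>1); Delta at R2 (9>0).
Delta is strictly dominated by Alpha (R1: 9>4, R2: 5>0, R3: 4>2, R4: 1>-3).

Beta, Delta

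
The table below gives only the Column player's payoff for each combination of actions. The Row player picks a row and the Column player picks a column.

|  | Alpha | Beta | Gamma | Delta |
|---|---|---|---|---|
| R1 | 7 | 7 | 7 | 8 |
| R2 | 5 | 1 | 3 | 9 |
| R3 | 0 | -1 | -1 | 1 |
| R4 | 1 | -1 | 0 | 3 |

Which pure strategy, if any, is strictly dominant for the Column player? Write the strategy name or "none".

Delta

Delta vs Alpha: R1: 8>7, R2: 9>5, R3: 1>0, R4: 3>1.
Delta vs Beta: R1: 8>7, R2: 9>1, R3: 1>-1, R4: 3>-1.
Delta vs Gamma: R1: 8>7, R2: 9>3, R3: 1>-1, R4: 3>0.
Delta strictly beats every other strategy against every opponent action, so it is strictly dominant.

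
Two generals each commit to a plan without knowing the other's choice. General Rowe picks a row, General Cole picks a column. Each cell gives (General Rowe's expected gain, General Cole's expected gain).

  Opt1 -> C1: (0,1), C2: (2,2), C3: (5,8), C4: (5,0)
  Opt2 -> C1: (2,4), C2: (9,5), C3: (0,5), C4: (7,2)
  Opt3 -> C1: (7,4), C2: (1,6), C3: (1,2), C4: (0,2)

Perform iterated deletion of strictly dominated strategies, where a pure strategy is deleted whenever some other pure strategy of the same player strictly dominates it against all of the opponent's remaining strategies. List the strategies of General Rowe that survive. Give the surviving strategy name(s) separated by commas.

Opt1, Opt2

For General Cole, C2 strictly dominates C1 on the remaining rows (Opt1: 2>1, Opt2: 5>4, Opt3: 6>4); eliminate C1.
For General Rowe, Opt1 strictly dominates Opt3 on the remaining columns (C2: 2>1, C3: 5>1, C4: 5>0); eliminate Opt3.
For General Cole, C2 strictly dominates C4 on the remaining rows (Opt1: 2>0, Opt2: 5>2); eliminate C4.
Among the remaining strategies, none is strictly dominated by another pure strategy of the same player, so the elimination stops.
Surviving strategies — General Rowe: {Opt1, Opt2}; General Cole: {C2, C3}.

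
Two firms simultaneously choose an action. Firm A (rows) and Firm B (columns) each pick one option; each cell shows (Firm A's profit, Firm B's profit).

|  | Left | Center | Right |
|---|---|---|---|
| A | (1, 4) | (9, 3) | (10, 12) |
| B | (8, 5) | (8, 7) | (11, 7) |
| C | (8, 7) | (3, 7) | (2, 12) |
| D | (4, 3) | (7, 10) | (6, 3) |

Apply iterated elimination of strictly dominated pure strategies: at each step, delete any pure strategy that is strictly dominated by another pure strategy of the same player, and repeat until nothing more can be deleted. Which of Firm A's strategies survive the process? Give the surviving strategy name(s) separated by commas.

For Firm A, B strictly dominates D on the remaining columns (Left: 8>4, Center: 8>7, Right: 11>6); eliminate D.
For Firm B, Right strictly dominates Left on the remaining rows (A: 12>4, B: 7>5, C: 12>7); eliminate Left.
For Firm A, A strictly dominates C on the remaining columns (Center: 9>3, Right: 10>2); eliminate C.
Among the remaining strategies, none is strictly dominated by another pure strategy of the same player, so the elimination stops.
Surviving strategies — Firm A: {A, B}; Firm B: {Center, Right}.

A, B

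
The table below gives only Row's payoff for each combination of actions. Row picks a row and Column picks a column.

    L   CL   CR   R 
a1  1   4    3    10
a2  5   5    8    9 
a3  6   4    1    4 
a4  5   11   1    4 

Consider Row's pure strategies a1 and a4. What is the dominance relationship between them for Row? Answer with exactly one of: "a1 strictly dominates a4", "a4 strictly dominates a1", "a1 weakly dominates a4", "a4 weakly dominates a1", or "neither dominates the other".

a1's payoffs vs a4's, by Column's action — L: 1<5, CL: 4<11, CR: 3>1, R: 10>4.
a1 does better at CR, R but worse at L, CL; neither strategy dominates the other.

neither dominates the other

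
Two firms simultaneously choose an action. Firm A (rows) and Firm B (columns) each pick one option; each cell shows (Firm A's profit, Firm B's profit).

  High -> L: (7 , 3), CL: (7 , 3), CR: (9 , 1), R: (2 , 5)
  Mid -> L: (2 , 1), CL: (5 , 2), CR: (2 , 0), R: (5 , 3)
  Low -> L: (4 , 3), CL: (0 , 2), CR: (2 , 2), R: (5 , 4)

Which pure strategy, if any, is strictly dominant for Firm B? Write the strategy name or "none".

R vs L: High: 5>3, Mid: 3>1, Low: 4>3.
R vs CL: High: 5>3, Mid: 3>2, Low: 4>2.
R vs CR: High: 5>1, Mid: 3>0, Low: 4>2.
R strictly beats every other strategy against every opponent action, so it is strictly dominant.

R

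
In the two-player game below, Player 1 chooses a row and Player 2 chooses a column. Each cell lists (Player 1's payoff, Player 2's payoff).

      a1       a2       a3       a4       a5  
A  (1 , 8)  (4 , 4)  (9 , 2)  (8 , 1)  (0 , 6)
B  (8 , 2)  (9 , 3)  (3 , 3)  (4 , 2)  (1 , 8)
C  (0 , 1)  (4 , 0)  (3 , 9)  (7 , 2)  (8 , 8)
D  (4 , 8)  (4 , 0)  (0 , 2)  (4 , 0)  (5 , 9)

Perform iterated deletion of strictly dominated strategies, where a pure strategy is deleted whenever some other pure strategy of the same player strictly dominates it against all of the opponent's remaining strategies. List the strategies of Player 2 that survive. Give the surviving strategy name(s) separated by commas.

a1, a3, a5

Player 2's strategy a2 is strictly dominated by a5 (A: 6>4, B: 8>3, C: 8>0, D: 9>0) and is removed.
For Player 2, a3 strictly dominates a4 on the remaining rows (A: 2>1, B: 3>2, C: 9>2, D: 2>0); eliminate a4.
Among the remaining strategies, none is strictly dominated by another pure strategy of the same player, so the elimination stops.
Surviving strategies — Player 1: {A, B, C, D}; Player 2: {a1, a3, a5}.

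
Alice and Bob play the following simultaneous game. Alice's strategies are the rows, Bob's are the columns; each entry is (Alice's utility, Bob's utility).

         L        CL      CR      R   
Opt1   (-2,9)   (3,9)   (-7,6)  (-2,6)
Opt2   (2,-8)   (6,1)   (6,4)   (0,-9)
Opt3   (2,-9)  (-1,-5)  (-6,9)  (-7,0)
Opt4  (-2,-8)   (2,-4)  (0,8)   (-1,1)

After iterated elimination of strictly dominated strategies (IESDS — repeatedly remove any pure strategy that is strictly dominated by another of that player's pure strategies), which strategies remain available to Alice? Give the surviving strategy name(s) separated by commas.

For Alice, Opt2 strictly dominates Opt1 on the remaining columns (L: 2>-2, CL: 6>3, CR: 6>-7, R: 0>-2); eliminate Opt1.
Row Opt4 is eliminated: Opt2 beats it against every remaining column (L: 2>-2, CL: 6>2, CR: 6>0, R: 0>-1).
Column L is eliminated: CL beats it against every remaining row (Opt2: 1>-8, Opt3: -5>-9).
Row Opt3 is eliminated: Opt2 beats it against every remaining column (CL: 6>-1, CR: 6>-6, R: 0>-7).
Column CL is eliminated: CR beats it against every remaining row (Opt2: 4>1).
For Bob, CR strictly dominates R on the remaining rows (Opt2: 4>-9); eliminate R.
Among the remaining strategies, none is strictly dominated by another pure strategy of the same player, so the elimination stops.
Surviving strategies — Alice: {Opt2}; Bob: {CR}.

Opt2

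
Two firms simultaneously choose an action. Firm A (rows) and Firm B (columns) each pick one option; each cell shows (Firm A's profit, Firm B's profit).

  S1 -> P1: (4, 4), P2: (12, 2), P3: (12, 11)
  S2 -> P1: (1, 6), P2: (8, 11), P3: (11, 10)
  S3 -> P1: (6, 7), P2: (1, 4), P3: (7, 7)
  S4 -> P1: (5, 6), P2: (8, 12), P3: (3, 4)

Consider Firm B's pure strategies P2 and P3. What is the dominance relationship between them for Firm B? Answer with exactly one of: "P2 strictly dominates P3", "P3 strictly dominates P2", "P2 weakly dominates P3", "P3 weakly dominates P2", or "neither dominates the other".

neither dominates the other

P2's payoffs vs P3's, by Firm A's action — S1: 2<11, S2: 11>10, S3: 4<7, S4: 12>4.
P2 does better at S2, S4 but worse at S1, S3; neither strategy dominates the other.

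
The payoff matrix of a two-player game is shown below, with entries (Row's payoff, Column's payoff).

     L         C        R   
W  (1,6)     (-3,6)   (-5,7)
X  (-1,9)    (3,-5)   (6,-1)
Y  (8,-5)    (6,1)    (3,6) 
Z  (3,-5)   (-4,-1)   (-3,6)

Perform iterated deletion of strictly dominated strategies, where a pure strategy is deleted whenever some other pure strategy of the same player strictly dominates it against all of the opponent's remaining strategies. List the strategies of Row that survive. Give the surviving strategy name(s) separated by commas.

X, Y

Row W is eliminated: Y beats it against every remaining column (L: 8>1, C: 6>-3, R: 3>-5).
Row Z is eliminated: Y beats it against every remaining column (L: 8>3, C: 6>-4, R: 3>-3).
Column's strategy C is strictly dominated by R (X: -1>-5, Y: 6>1) and is removed.
Among the remaining strategies, none is strictly dominated by another pure strategy of the same player, so the elimination stops.
Surviving strategies — Row: {X, Y}; Column: {L, R}.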